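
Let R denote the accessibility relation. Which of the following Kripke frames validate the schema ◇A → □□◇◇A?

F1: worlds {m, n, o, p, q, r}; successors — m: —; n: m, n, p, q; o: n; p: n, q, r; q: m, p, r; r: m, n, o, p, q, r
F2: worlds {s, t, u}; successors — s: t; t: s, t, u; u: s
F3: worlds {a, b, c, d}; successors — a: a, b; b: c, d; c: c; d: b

none

The schema corresponds to a generalized confluence (Geach) condition: ∀x ∀y ∀z ((xRy ∧ xR²z) → ∃w (y = w ∧ zR²w)).
F1: fails — nRm, nR²m but no w with m=w and mR²w.
F2: fails — tRs, tR²u but no w with s=w and uR²w.
F3: fails — aRa, aR²b but no w with a=w and bR²w.
Valid on no frame.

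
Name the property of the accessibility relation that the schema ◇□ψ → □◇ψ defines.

Suppose ◇□ψ→□◇ψ is valid. Take Rxy, Rxz and set V(ψ)={w : Ryw}. Then □ψ at y so ◇□ψ at x, so □◇ψ at x, so ◇ψ at z, giving w with Rzw and Ryw.
Conversely, any frame satisfying ∀x ∀y ∀z (Rxy ∧ Rxz → ∃w (Ryw ∧ Rzw)) validates the schema.
So the correspondent is convergence.

Convergence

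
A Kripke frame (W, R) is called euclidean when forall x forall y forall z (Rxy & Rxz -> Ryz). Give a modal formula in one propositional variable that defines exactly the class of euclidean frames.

◇s → □◇s

The condition is the Euclidean property. The 5 schema ◇s → □◇s defines it.
Suppose ◇s→□◇s is valid. Take Rxy, Rxz and set V(s)={y}. Then ◇s at x, so □◇s at x, so ◇s at z, so some w with Rzw has s; w=y, i.e. Rzy. By symmetry of the argument, Ryz.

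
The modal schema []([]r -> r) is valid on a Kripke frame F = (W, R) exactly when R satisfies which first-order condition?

This is the T□ axiom.
It corresponds to shift-reflexivity: forall x forall y (Rxy -> Ryy).

shift-reflexivity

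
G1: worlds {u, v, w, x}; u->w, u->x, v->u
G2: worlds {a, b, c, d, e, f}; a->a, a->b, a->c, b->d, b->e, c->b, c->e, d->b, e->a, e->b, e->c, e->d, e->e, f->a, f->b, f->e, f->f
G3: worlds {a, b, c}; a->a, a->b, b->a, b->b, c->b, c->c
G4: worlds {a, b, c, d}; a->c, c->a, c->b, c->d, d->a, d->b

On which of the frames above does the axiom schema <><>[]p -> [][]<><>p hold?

G3

This is the axiom for a generalized confluence (Geach) condition; its first-order frame correspondent is forall x forall y forall z ((x R^2 y & x R^2 z) -> exists w (yRw & z R^2 w)).
G1: fails — vR²w, vR²w but no t with wRt and wR²t.
G2: fails — aR²a, aR²d but no w with aRw and dR²w.
G3: condition met.
G4: fails — aR²a, aR²a but no w with aRw and aR²w.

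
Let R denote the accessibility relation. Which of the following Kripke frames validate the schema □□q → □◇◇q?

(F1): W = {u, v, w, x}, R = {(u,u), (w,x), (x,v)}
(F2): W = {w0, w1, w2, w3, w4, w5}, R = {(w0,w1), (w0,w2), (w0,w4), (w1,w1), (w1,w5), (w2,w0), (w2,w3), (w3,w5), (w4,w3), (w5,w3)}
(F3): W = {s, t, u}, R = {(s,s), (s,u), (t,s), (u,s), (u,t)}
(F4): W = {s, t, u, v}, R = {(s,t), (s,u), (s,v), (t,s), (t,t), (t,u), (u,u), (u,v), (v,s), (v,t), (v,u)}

(F3), (F4)

Frame correspondent (Sahlqvist): ∀x ∀z (xRz → ∃w (xR²w ∧ zR²w)) — i.e. a generalized confluence (Geach) condition.
(F1): fails — wRx but no t with wR²t and xR²t.
(F2): fails — w2Rw3 but no w with w2R²w and w3R²w.
(F3): holds.
(F4): holds.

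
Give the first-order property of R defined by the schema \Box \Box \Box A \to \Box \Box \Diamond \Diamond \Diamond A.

This is a Sahlqvist (Geach-type) schema ◇^0□^3A → □^2◇^3A.
Minimal-valuation argument: fix x; take any y with xR^0y and any z with xR^2z. Set V(A) to the set of worlds R-reachable from y in exactly 3 steps. Then □^3A holds at y, so the antecedent holds at x; validity forces ◇^3A at z, giving a w with zR^3w and yR^3w.
First-order correspondent: \forall x \forall z (x R^2 z \to \exists w (x R^3 w \wedge z R^3 w)).

\forall x \forall z (x R^2 z \to \exists w (x R^3 w \wedge z R^3 w))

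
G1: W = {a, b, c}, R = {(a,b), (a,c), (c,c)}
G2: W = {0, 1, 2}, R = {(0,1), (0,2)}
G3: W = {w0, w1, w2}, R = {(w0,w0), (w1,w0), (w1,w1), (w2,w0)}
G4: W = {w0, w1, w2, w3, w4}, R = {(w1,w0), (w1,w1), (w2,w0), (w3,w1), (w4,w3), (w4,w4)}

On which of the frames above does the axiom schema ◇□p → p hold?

The schema corresponds to symmetry: ∀x ∀y (Rxy → Ryx).
G1: fails — Rac but not Rca.
G2: fails — R01 but not R10.
G3: fails — Rw1w0 but not Rw0w1.
G4: fails — Rw1w0 but not Rw0w1.

none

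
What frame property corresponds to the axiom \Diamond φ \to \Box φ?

Suppose ◇φ→□φ is valid. Take Rxy, Rxz and set V(φ)={y}. Then ◇φ at x, so □φ at x, so φ at z, i.e. z=y.

partial functionality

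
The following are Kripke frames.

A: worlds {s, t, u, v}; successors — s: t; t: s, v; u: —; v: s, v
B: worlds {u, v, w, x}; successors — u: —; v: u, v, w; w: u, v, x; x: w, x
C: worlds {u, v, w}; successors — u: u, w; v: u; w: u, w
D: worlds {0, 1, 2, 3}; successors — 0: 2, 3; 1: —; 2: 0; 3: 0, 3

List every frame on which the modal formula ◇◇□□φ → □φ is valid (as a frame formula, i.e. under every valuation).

The schema corresponds to a generalized confluence (Geach) condition: ∀x ∀y ∀z ((xR²y ∧ xRz) → ∃w (yR²w ∧ z = w)).
A: fails — sR²s, sRt but no w with sR²w and t=w.
B: fails — vR²u, vRu but no t with uR²t and u=t.
C: ✓.
D: fails — 0R²0, 0R2 but no w with 0R²w and 2=w.

C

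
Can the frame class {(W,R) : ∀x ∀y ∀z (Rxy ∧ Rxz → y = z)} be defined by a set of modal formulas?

Definable; ◇r → □r defines it

This is a Sahlqvist condition; the CD axiom ◇r → □r defines it.
Suppose ◇r→□r is valid. Take Rxy, Rxz and set V(r)={y}. Then ◇r at x, so □r at x, so r at z, i.e. z=y.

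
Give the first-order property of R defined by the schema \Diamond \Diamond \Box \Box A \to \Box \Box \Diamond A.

This is a Sahlqvist (Geach-type) schema ◇^2□^2A → □^2◇^1A.
First-order correspondent: \forall x \forall y \forall z ((x R^2 y \wedge x R^2 z) \to \exists w (y R^2 w \wedge zRw)).

\forall x \forall y \forall z ((x R^2 y \wedge x R^2 z) \to \exists w (y R^2 w \wedge zRw))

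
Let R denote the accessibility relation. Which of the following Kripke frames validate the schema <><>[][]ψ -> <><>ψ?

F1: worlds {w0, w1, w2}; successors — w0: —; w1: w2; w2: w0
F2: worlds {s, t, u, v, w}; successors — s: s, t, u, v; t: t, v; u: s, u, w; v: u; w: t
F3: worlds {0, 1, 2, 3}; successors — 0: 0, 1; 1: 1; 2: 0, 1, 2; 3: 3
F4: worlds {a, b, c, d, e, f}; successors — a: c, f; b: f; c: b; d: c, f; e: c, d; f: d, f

Frame correspondent (Sahlqvist): forall x forall y (x R^2 y -> exists w (y R^2 w & x R^2 w)) — i.e. a generalized confluence (Geach) condition.
F1: fails — w1R²w0 but no w with w0R²w and w1R²w.
F2: fails — vR²w but no w* with wR²w* and vR²w*.
F3: condition met.
F4: condition met.
Valid on: F3, F4.

F3, F4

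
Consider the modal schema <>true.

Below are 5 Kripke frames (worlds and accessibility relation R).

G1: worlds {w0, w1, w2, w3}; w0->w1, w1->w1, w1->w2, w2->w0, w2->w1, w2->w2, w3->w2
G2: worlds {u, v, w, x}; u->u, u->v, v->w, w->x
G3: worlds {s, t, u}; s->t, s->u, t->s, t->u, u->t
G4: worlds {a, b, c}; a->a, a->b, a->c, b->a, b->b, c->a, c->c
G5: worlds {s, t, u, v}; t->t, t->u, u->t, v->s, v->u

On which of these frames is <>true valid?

G1, G3, G4

Frame correspondent (Sahlqvist): forall x exists y Rxy — i.e. seriality.
G1: ✓.
G2: fails — world x has no successor.
G3: ✓.
G4: ✓.
G5: fails — world s has no successor.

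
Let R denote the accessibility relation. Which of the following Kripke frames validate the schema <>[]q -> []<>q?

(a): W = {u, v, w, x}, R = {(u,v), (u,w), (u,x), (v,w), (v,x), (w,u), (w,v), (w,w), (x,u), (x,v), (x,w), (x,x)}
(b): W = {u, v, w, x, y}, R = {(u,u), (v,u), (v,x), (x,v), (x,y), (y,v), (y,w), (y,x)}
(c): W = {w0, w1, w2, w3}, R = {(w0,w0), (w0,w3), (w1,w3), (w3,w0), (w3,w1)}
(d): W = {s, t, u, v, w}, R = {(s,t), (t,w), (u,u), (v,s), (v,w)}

(a), (c)

Frame correspondent (Sahlqvist): forall x forall y forall z (Rxy & Rxz -> exists w (Ryw & Rzw)) — i.e. convergence.
(a): condition met.
(b): fails — Rvu and Rvx but u and x have no common successor.
(c): condition met.
(d): fails — Rtw and Rtw but w and w have no common successor.
Valid on: (a), (c).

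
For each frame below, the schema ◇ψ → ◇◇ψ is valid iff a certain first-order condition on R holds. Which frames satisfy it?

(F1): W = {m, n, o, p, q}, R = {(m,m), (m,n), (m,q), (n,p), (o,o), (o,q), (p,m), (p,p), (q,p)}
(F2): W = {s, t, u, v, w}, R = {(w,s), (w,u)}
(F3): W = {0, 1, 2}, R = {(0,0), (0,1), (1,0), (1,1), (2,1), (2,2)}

(F1), (F3)

The schema corresponds to a generalized confluence (Geach) condition: ∀x ∀y (xRy → ∃w (y = w ∧ xR²w)).
(F1): condition met.
(F2): fails — wRs but no w* with s=w* and wR²w*.
(F3): condition met.
Valid on: (F1), (F3).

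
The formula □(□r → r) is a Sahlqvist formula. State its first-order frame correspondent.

Shift-reflexivity

Suppose □(□r→r) is valid. Take Rxy and set V(r)={w : Ryw}. Then at y, □r holds; since □(□r→r) at x, □r→r at y, so r at y, i.e. Ryy.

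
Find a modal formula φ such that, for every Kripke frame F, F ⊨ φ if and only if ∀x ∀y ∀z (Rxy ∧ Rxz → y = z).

◇s → □s

The condition is partial functionality. The CD schema ◇s → □s defines it.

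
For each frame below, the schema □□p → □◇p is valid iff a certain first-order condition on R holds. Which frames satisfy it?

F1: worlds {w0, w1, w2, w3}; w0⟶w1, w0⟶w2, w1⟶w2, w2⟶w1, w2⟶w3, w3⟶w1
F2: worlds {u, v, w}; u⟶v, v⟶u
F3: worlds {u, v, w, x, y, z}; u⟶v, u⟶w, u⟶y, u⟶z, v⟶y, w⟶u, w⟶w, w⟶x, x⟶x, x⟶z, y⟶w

Frame correspondent (Sahlqvist): ∀x ∀z (xRz → ∃w (xR²w ∧ zRw)) — i.e. a generalized confluence (Geach) condition.
F1: holds.
F2: holds.
F3: fails — uRz but no t with uR²t and zRt.
Valid on: F1, F2.

F1, F2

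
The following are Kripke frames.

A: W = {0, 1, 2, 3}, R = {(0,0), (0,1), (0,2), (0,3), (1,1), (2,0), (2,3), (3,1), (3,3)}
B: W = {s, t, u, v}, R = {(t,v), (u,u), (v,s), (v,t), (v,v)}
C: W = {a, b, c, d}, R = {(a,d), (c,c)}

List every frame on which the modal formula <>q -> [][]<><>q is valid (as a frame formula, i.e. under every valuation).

The schema corresponds to a generalized confluence (Geach) condition: forall x forall y forall z ((xRy & x R^2 z) -> exists w (y = w & z R^2 w)).
A: fails — 0R0, 0R²1 but no w with 0=w and 1R²w.
B: fails — tRv, tR²s but no w with v=w and sR²w.
C: condition met.

C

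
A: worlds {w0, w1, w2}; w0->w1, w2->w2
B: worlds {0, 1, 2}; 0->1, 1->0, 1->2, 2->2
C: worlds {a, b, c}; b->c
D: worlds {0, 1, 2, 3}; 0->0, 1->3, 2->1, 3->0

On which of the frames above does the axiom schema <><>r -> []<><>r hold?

A, C

This is the axiom for a generalized confluence (Geach) condition; its first-order frame correspondent is forall x forall y forall z ((x R^2 y & xRz) -> exists w (y = w & z R^2 w)).
A: ✓.
B: fails — 0R²0, 0R1 but no w with 0=w and 1R²w.
C: ✓.
D: fails — 2R²3, 2R1 but no w with 3=w and 1R²w.
Valid on: A, C.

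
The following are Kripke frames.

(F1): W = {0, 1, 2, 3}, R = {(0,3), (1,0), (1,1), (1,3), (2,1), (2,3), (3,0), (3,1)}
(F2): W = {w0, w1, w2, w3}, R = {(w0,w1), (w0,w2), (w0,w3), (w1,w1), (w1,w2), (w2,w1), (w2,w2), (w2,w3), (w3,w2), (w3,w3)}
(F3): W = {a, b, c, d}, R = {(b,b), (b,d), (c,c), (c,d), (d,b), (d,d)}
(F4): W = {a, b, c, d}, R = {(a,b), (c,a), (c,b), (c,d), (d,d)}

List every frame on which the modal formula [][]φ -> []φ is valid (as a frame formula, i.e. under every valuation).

(F2), (F3)

This is the axiom for density; its first-order frame correspondent is forall x forall y (Rxy -> exists z (Rxz & Rzy)).
(F1): fails — R03 but no z with R0z and Rz3.
(F2): satisfies the condition.
(F3): satisfies the condition.
(F4): fails — Rab but no z with Raz and Rzb.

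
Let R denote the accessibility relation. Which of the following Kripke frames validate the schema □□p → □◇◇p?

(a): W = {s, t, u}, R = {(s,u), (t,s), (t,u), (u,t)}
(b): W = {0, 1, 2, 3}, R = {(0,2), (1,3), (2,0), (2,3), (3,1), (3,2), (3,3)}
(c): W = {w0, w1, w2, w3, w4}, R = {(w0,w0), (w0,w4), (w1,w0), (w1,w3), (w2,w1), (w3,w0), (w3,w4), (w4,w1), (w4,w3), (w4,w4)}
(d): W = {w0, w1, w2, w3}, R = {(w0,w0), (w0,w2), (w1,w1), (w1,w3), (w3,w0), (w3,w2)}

Frame correspondent (Sahlqvist): ∀x ∀z (xRz → ∃w (xR²w ∧ zR²w)) — i.e. a generalized confluence (Geach) condition.
(a): fails — sRu but no w with sR²w and uR²w.
(b): satisfies the condition.
(c): satisfies the condition.
(d): fails — w0Rw2 but no w with w0R²w and w2R²w.

(b), (c)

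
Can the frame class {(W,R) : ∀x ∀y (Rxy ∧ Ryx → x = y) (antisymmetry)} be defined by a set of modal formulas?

Not modally definable

Modal frame validity is preserved under surjective bounded morphisms.
The 4-cycle (worlds 0,1,2,3 with 0→1→2→3→0) is antisymmetric. Sending even-indexed worlds to • and odd-indexed worlds to ∘ is a surjective bounded morphism onto the two-world frame with •↔∘, which is not antisymmetric.
Hence antisymmetry is not modally definable.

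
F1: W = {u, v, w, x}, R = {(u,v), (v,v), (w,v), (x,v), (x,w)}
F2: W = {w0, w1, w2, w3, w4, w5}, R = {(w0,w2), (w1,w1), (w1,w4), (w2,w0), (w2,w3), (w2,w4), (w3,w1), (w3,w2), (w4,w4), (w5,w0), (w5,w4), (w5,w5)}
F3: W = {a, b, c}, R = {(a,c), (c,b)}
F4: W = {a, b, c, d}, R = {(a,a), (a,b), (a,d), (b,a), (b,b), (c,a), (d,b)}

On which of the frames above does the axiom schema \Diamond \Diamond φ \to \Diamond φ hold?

The schema corresponds to transitivity: \forall x \forall y \forall z (Rxy \wedge Ryz \to Rxz).
F1: condition met.
F2: fails — Rw3w1 and Rw1w4 but not Rw3w4.
F3: fails — Rac and Rcb but not Rab.
F4: fails — Rba and Rad but not Rbd.
Valid on: F1.

F1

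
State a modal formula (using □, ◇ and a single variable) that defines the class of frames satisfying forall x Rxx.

□s → s

The condition is reflexivity. The T schema □s → s defines it.
Suppose □s→s is valid. At any x set V(s)={w : Rxw}. Then □s holds at x, so s holds at x, i.e. Rxx.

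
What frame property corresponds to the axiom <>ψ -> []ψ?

partial functionality: forall x forall y forall z (Rxy & Rxz -> y = z)

Suppose ◇ψ→□ψ is valid. Take Rxy, Rxz and set V(ψ)={y}. Then ◇ψ at x, so □ψ at x, so ψ at z, i.e. z=y.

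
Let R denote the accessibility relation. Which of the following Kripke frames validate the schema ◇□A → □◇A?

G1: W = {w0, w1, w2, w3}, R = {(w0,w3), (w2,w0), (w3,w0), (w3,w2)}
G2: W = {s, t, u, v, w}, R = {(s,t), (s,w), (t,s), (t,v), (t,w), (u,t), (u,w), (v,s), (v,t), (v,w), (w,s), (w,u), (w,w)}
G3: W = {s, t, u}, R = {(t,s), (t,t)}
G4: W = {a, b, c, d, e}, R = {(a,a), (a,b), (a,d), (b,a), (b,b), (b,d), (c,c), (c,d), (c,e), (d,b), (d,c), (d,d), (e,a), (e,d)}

G2, G4

Frame correspondent (Sahlqvist): ∀x ∀y ∀z (Rxy ∧ Rxz → ∃w (Ryw ∧ Rzw)) — i.e. convergence.
G1: fails — Rw3w2 and Rw3w0 but w2 and w0 have no common successor.
G2: ✓.
G3: fails — Rtt and Rts but t and s have no common successor.
G4: ✓.
Valid on: G2, G4.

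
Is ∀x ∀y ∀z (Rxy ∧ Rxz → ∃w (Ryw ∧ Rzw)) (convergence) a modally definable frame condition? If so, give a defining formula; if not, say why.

Yes — defined by ◇□q → □◇q

This is a Sahlqvist condition; the .2 axiom ◇□q → □◇q defines it.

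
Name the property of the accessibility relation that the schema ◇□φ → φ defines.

symmetry: ∀x ∀y (Rxy → Ryx)

Replacing φ by ¬φ and contraposing gives the equivalent schema φ → □◇φ.
Suppose φ→□◇φ is valid. Take Rxy and set V(φ)={x}. Then φ at x, so □◇φ at x, so ◇φ at y, so some z with Ryz has φ; z=x, i.e. Ryx.
Conversely, on a frame with symmetry the schema holds at every world under every valuation.
Frame condition: ∀x ∀y (Rxy → Ryx).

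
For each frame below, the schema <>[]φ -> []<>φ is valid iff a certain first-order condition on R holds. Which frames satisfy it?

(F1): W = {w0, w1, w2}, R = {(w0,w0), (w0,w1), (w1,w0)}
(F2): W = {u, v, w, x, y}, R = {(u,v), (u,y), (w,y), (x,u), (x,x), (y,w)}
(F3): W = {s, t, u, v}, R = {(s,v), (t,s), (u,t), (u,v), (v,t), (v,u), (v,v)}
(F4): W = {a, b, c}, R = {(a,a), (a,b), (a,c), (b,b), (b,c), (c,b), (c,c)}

Frame correspondent (Sahlqvist): forall x forall y forall z (Rxy & Rxz -> exists w (Ryw & Rzw)) — i.e. convergence.
(F1): holds.
(F2): fails — Ruv and Ruv but v and v have no common successor.
(F3): fails — Ruv and Rut but v and t have no common successor.
(F4): holds.

(F1), (F4)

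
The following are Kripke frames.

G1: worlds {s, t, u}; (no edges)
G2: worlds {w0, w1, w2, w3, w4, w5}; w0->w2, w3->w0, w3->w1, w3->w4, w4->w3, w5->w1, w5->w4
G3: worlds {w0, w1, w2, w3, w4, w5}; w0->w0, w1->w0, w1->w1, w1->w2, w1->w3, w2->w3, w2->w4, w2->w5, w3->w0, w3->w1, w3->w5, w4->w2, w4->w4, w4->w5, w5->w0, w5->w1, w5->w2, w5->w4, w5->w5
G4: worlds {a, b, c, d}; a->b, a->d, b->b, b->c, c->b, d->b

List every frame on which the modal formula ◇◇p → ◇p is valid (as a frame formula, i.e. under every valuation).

G1

This is the axiom for transitivity; its first-order frame correspondent is ∀x ∀y ∀z (Rxy ∧ Ryz → Rxz).
G1: satisfies the condition.
G2: fails — Rw3w0 and Rw0w2 but not Rw3w2.
G3: fails — Rw3w1 and Rw1w3 but not Rw3w3.
G4: fails — Rab and Rbc but not Rac.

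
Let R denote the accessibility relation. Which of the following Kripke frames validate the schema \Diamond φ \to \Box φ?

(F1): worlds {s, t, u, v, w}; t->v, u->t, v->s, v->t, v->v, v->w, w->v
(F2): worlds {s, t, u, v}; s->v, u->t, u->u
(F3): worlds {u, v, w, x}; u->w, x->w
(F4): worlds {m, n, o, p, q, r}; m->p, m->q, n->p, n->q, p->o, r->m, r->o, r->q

(F3)

The schema corresponds to partial functionality: \forall x \forall y \forall z (Rxy \wedge Rxz \to y = z).
(F1): fails — v sees both s and t.
(F2): fails — u sees both t and u.
(F3): condition met.
(F4): fails — m sees both p and q.
Valid on: (F3).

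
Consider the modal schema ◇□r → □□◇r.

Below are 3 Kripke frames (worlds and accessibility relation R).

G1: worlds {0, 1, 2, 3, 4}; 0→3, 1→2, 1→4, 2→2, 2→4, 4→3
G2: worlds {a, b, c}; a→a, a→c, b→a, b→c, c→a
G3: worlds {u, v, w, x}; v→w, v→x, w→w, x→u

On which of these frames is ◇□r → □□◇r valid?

G2

The schema corresponds to a generalized confluence (Geach) condition: ∀x ∀y ∀z ((xRy ∧ xR²z) → ∃w (yRw ∧ zRw)).
G1: fails — 1R2, 1R²3 but no w with 2Rw and 3Rw.
G2: ✓.
G3: fails — vRw, vR²u but no t with wRt and uRt.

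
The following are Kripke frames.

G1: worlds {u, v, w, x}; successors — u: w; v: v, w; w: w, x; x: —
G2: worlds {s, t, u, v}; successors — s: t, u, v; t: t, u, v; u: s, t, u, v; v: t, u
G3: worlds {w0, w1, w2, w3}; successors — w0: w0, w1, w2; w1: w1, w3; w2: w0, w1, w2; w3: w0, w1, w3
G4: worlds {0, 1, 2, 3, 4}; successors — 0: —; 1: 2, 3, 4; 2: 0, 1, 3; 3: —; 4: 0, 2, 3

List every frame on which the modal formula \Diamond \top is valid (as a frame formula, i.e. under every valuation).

This is the axiom for seriality; its first-order frame correspondent is \forall x \exists y Rxy.
G1: fails — world x has no successor.
G2: condition met.
G3: condition met.
G4: fails — world 0 has no successor.
Valid on: G2, G3.

G2, G3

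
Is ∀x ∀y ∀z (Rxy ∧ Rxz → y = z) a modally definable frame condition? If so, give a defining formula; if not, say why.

Yes: it is partial functionality, defined by the CD schema ◇r → □r.
Suppose ◇r→□r is valid. Take Rxy, Rxz and set V(r)={y}. Then ◇r at x, so □r at x, so r at z, i.e. z=y.

Yes — defined by ◇r → □r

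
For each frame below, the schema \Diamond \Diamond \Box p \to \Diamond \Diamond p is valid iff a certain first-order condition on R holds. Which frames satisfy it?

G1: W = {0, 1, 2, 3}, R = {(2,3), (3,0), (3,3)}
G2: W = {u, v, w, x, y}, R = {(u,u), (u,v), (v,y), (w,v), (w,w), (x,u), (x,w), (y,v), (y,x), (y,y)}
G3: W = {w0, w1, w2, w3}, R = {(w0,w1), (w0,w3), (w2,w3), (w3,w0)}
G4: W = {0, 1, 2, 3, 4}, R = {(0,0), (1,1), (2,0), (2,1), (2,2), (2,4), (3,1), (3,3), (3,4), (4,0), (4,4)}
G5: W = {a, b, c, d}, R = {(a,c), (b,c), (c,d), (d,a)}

G4

Frame correspondent (Sahlqvist): \forall x \forall y (x R^2 y \to \exists w (yRw \wedge x R^2 w)) — i.e. a generalized confluence (Geach) condition.
G1: fails — 2R²0 but no w with 0Rw and 2R²w.
G2: fails — vR²x but no t with xRt and vR²t.
G3: fails — w0R²w0 but no w with w0Rw and w0R²w.
G4: holds.
G5: fails — aR²d but no w with dRw and aR²w.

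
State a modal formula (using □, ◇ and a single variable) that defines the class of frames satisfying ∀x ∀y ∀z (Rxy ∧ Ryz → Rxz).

The condition is transitivity. The 4 schema □p → □□p defines it.
Suppose □p→□□p is valid. Take Rxy, Ryz and set V(p)={w : Rxw}. Then □p at x, so □□p at x, so □p at y, so p at z, i.e. Rxz.

□p → □□p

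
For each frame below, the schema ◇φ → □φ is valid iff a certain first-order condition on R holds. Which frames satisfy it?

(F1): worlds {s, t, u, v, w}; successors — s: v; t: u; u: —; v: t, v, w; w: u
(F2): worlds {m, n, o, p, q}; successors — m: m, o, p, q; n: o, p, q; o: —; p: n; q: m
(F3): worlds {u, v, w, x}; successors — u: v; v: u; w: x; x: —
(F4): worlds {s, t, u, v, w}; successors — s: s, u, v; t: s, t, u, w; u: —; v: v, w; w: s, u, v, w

This is the axiom for partial functionality; its first-order frame correspondent is ∀x ∀y ∀z (Rxy ∧ Rxz → y = z).
(F1): fails — v sees both t and v.
(F2): fails — m sees both m and o.
(F3): holds.
(F4): fails — s sees both s and u.
Valid on: (F3).

(F3)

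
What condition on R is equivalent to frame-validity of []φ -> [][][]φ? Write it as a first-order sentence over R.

This is a Sahlqvist (Geach-type) schema ◇^0□^1φ → □^3◇^0φ.
First-order correspondent: forall x forall z (x R^3 z -> exists w (xRw & z = w)).

forall x forall z (x R^3 z -> exists w (xRw & z = w))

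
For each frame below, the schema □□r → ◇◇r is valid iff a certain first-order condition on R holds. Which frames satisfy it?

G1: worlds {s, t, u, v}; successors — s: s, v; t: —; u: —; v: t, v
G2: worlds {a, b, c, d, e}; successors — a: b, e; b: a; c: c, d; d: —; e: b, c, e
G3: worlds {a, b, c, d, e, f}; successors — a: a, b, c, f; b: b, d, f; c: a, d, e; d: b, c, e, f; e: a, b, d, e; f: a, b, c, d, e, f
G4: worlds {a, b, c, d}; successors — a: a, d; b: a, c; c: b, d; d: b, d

The schema corresponds to a generalized confluence (Geach) condition: ∀x ∃w (xR²w ∧ xR²w).
G1: fails — at t but no w with tR²w and tR²w.
G2: fails — at d but no w with dR²w and dR²w.
G3: holds.
G4: holds.

G3, G4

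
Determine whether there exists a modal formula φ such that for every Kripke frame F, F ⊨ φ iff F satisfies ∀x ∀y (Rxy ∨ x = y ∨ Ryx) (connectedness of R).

If a class were modally definable it would be closed under disjoint unions (Goldblatt–Thomason).
Take 4 disjoint single-world reflexive frames: each is trivially connected, but their disjoint union has 4 worlds with no edge between distinct components, so it is not connected.
Hence connectedness of R is not modally definable.

No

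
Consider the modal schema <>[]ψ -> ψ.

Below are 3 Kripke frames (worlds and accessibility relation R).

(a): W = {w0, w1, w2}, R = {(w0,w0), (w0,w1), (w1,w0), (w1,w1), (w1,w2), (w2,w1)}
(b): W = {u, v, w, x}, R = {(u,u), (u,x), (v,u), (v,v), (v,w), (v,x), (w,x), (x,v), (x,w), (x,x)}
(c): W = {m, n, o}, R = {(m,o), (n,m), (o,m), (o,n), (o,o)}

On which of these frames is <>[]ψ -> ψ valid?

(a)

This is the axiom for symmetry; its first-order frame correspondent is forall x forall y (Rxy -> Ryx).
(a): holds.
(b): fails — Rvw but not Rwv.
(c): fails — Ron but not Rno.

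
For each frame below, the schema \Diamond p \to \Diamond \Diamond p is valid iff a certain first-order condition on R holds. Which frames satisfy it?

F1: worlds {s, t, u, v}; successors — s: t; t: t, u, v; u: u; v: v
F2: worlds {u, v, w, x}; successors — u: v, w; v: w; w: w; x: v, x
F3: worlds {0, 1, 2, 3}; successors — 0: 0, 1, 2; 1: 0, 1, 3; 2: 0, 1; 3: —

F1, F3

Frame correspondent (Sahlqvist): \forall x \forall y (xRy \to \exists w (y = w \wedge x R^2 w)) — i.e. a generalized confluence (Geach) condition.
F1: holds.
F2: fails — uRv but no t with v=t and uR²t.
F3: holds.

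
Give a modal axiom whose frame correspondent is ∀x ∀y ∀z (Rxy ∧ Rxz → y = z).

The condition is partial functionality. The CD schema ◇q → □q defines it.
Suppose ◇q→□q is valid. Take Rxy, Rxz and set V(q)={y}. Then ◇q at x, so □q at x, so q at z, i.e. z=y.

◇q → □q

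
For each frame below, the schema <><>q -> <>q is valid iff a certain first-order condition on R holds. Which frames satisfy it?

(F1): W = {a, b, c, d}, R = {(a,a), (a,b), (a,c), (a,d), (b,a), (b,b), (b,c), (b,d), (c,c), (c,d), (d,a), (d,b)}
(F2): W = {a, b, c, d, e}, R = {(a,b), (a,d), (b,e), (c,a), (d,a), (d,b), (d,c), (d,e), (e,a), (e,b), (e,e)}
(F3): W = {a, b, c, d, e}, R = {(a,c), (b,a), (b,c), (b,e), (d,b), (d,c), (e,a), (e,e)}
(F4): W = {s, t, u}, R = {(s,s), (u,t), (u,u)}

(F4)

The schema corresponds to transitivity: forall x forall y forall z (Rxy & Ryz -> Rxz).
(F1): fails — Rcd and Rdb but not Rcb.
(F2): fails — Rea and Rad but not Red.
(F3): fails — Rea and Rac but not Rec.
(F4): satisfies the condition.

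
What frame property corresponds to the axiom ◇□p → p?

symmetry

This schema is equivalent to the B axiom p → □◇p.
Its frame correspondent is symmetry — ∀x ∀y (Rxy → Ryx).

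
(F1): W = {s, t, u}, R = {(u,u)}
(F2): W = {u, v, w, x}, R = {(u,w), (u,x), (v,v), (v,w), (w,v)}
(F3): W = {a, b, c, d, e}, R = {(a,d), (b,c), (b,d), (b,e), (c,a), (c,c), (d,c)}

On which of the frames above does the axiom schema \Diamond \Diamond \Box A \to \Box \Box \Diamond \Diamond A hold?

(F1), (F2)

Frame correspondent (Sahlqvist): \forall x \forall y \forall z ((x R^2 y \wedge x R^2 z) \to \exists w (yRw \wedge z R^2 w)) — i.e. a generalized confluence (Geach) condition.
(F1): satisfies the condition.
(F2): satisfies the condition.
(F3): fails — bR²a, bR²a but no w with aRw and aR²w.
Valid on: (F1), (F2).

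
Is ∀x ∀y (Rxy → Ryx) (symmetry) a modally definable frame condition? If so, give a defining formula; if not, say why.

Yes: it is symmetry, defined by the B schema p → □◇p.
Suppose p→□◇p is valid. Take Rxy and set V(p)={x}. Then p at x, so □◇p at x, so ◇p at y, so some z with Ryz has p; z=x, i.e. Ryx.

Yes, by p → □◇p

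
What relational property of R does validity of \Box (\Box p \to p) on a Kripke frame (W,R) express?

shift-reflexivity: \forall x \forall y (Rxy \to Ryy)

This schema is the T□ axiom.
Its frame correspondent is shift-reflexivity — \forall x \forall y (Rxy \to Ryy).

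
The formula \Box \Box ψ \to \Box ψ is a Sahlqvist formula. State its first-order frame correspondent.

density

Suppose □□ψ→□ψ is valid. Take Rxy and set V(ψ)={w : xR²w}. Then □□ψ at x, so □ψ at x, so ψ at y, i.e. ∃z(Rxz∧Rzy).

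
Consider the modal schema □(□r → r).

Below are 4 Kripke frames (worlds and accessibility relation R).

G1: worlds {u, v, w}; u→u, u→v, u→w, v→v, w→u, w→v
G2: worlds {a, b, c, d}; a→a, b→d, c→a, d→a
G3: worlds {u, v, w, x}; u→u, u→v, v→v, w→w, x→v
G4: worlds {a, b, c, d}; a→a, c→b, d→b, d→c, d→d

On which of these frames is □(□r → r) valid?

G3

This is the axiom for shift-reflexivity; its first-order frame correspondent is ∀x ∀y (Rxy → Ryy).
G1: fails — Ruw but not Rww.
G2: fails — Rbd but not Rdd.
G3: condition met.
G4: fails — Rdc but not Rcc.
Valid on: G3.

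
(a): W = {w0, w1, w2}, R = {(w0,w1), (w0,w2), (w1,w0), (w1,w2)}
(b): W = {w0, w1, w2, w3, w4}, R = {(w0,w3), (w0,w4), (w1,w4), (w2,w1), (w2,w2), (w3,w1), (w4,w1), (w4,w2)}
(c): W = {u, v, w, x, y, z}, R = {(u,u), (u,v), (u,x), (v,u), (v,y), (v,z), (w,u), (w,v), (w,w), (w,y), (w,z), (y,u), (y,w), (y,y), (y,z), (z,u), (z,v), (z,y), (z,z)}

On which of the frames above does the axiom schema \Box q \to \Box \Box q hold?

none

The schema corresponds to transitivity: \forall x \forall y \forall z (Rxy \wedge Ryz \to Rxz).
(a): fails — Rw0w1 and Rw1w0 but not Rw0w0.
(b): fails — Rw0w4 and Rw4w1 but not Rw0w1.
(c): fails — Ruv and Rvz but not Ruz.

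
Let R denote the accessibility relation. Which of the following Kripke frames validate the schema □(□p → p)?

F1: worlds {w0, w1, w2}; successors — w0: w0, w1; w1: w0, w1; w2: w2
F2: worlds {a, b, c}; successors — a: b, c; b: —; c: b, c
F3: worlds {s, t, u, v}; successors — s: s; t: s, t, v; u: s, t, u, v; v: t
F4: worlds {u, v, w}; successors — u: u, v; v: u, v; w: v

F1, F4

This is the axiom for shift-reflexivity; its first-order frame correspondent is ∀x ∀y (Rxy → Ryy).
F1: ✓.
F2: fails — Rab but not Rbb.
F3: fails — Ruv but not Rvv.
F4: ✓.
Valid on: F1, F4.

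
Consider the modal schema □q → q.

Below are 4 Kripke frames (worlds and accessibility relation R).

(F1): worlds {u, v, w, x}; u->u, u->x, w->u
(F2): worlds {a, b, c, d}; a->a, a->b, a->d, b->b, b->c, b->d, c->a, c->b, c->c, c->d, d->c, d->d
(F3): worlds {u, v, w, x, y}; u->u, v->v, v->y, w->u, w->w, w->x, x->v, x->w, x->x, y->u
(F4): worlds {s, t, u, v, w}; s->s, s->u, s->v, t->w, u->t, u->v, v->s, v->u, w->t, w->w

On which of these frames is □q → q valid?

(F2)

Frame correspondent (Sahlqvist): ∀x Rxx — i.e. reflexivity.
(F1): fails — world v does not see itself.
(F2): ✓.
(F3): fails — world y does not see itself.
(F4): fails — world t does not see itself.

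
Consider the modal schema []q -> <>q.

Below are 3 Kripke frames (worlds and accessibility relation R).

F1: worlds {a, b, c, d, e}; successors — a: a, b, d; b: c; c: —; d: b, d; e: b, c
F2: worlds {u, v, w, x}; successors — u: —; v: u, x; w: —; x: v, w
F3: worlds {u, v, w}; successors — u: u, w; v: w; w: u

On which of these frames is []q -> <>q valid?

Frame correspondent (Sahlqvist): forall x exists y Rxy — i.e. seriality.
F1: fails — world c has no successor.
F2: fails — world u has no successor.
F3: satisfies the condition.
Valid on: F3.

F3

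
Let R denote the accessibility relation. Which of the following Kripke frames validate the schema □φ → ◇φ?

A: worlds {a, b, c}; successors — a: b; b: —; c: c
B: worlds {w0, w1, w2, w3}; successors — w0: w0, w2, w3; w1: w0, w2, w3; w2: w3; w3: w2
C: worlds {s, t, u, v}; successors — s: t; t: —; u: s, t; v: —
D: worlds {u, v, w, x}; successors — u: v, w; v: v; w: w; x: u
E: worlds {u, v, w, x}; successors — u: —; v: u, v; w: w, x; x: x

B, D

This is the axiom for seriality; its first-order frame correspondent is ∀x ∃y Rxy.
A: fails — world b has no successor.
B: condition met.
C: fails — world t has no successor.
D: condition met.
E: fails — world u has no successor.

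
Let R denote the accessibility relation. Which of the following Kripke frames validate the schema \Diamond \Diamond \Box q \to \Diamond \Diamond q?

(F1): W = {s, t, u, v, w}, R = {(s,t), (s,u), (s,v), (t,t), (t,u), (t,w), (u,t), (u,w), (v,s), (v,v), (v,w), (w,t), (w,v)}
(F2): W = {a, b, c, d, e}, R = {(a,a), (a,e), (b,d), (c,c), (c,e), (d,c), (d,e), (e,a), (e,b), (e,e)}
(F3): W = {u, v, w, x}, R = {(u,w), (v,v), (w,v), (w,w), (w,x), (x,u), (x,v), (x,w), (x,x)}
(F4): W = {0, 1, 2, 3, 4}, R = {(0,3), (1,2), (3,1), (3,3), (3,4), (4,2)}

The schema corresponds to a generalized confluence (Geach) condition: \forall x \forall y (x R^2 y \to \exists w (yRw \wedge x R^2 w)).
(F1): satisfies the condition.
(F2): fails — aR²b but no w with bRw and aR²w.
(F3): satisfies the condition.
(F4): fails — 0R²1 but no w with 1Rw and 0R²w.
Valid on: (F1), (F3).

(F1), (F3)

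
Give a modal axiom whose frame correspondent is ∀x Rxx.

A defining formula is □ψ → ψ (the T axiom).

□ψ → ψ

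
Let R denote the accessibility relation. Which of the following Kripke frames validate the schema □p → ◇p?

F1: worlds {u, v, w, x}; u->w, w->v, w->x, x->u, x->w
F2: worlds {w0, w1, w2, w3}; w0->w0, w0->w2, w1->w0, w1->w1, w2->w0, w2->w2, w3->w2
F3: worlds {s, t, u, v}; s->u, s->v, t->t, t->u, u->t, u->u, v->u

Frame correspondent (Sahlqvist): ∀x ∃y Rxy — i.e. seriality.
F1: fails — world v has no successor.
F2: satisfies the condition.
F3: satisfies the condition.
Valid on: F2, F3.

F2, F3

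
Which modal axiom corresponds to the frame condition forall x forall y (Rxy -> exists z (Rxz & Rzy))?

□□p → □p

A defining formula is □□p → □p (the C4 axiom).
Suppose □□p→□p is valid. Take Rxy and set V(p)={w : xR²w}. Then □□p at x, so □p at x, so p at y, i.e. ∃z(Rxz∧Rzy).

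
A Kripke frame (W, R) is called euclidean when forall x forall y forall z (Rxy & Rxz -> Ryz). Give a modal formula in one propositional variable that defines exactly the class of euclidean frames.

This is the Euclidean property; the standard corresponding axiom is 5: ◇r → □◇r.

◇r → □◇r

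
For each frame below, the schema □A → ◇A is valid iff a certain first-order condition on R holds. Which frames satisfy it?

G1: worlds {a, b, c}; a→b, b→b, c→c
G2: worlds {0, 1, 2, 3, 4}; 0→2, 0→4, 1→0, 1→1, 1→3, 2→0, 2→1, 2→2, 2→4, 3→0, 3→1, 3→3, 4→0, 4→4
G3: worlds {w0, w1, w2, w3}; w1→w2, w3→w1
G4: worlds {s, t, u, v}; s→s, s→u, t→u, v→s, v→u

This is the axiom for seriality; its first-order frame correspondent is ∀x ∃y Rxy.
G1: satisfies the condition.
G2: satisfies the condition.
G3: fails — world w0 has no successor.
G4: fails — world u has no successor.
Valid on: G1, G2.

G1, G2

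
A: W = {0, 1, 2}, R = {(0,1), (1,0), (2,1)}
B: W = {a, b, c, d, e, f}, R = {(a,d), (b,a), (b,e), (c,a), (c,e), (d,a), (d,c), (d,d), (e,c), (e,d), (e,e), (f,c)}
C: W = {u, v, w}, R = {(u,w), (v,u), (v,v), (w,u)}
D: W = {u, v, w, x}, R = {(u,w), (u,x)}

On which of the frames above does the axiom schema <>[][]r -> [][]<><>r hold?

B, D

Frame correspondent (Sahlqvist): forall x forall y forall z ((xRy & x R^2 z) -> exists w (y R^2 w & z R^2 w)) — i.e. a generalized confluence (Geach) condition.
A: fails — 0R1, 0R²0 but no w with 1R²w and 0R²w.
B: holds.
C: fails — uRw, uR²u but no t with wR²t and uR²t.
D: holds.
Valid on: B, D.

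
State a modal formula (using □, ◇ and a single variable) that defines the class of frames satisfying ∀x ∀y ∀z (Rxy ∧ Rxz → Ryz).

◇q → □◇q

A defining formula is ◇q → □◇q (the 5 axiom).
Suppose ◇q→□◇q is valid. Take Rxy, Rxz and set V(q)={y}. Then ◇q at x, so □◇q at x, so ◇q at z, so some w with Rzw has q; w=y, i.e. Rzy. By symmetry of the argument, Ryz.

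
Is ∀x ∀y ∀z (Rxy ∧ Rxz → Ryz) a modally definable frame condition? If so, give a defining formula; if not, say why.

Yes — defined by ◇p → □◇p

The condition is the Euclidean property. A defining modal formula is ◇p → □◇p.
Suppose ◇p→□◇p is valid. Take Rxy, Rxz and set V(p)={y}. Then ◇p at x, so □◇p at x, so ◇p at z, so some w with Rzw has p; w=y, i.e. Rzy. By symmetry of the argument, Ryz.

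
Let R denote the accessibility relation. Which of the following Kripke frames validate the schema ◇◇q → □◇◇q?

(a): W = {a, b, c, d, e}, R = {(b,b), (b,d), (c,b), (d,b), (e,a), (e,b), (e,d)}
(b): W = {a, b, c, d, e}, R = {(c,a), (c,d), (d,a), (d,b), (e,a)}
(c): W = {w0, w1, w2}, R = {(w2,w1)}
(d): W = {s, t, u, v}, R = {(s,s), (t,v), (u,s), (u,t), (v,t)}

This is the axiom for a generalized confluence (Geach) condition; its first-order frame correspondent is ∀x ∀y ∀z ((xR²y ∧ xRz) → ∃w (y = w ∧ zR²w)).
(a): fails — eR²b, eRa but no w with b=w and aR²w.
(b): fails — cR²a, cRa but no w with a=w and aR²w.
(c): satisfies the condition.
(d): fails — tR²t, tRv but no w with t=w and vR²w.
Valid on: (c).

(c)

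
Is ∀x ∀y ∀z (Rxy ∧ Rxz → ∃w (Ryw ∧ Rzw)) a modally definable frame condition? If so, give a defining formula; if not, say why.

Definable; ◇□p → □◇p defines it

Yes: it is convergence, defined by the .2 schema ◇□p → □◇p.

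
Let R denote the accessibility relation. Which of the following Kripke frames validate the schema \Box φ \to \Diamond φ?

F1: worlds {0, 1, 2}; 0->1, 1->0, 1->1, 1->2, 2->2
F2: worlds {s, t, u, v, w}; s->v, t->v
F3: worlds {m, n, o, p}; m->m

F1

This is the axiom for seriality; its first-order frame correspondent is \forall x \exists y Rxy.
F1: satisfies the condition.
F2: fails — world u has no successor.
F3: fails — world n has no successor.
Valid on: F1.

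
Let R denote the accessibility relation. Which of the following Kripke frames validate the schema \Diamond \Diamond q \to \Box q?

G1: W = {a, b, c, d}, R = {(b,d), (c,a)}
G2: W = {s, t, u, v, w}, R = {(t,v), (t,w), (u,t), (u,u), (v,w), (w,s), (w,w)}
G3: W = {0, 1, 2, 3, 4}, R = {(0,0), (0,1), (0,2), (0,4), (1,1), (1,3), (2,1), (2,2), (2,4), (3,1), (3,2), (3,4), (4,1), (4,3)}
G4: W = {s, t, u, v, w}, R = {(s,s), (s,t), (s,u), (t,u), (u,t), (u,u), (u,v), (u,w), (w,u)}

Frame correspondent (Sahlqvist): \forall x \forall y \forall z ((x R^2 y \wedge xRz) \to \exists w (y = w \wedge z = w)) — i.e. a generalized confluence (Geach) condition.
G1: satisfies the condition.
G2: fails — tR²s, tRv but s ≠ v.
G3: fails — 0R²0, 0R1 but 0 ≠ 1.
G4: fails — sR²s, sRt but s ≠ t.
Valid on: G1.

G1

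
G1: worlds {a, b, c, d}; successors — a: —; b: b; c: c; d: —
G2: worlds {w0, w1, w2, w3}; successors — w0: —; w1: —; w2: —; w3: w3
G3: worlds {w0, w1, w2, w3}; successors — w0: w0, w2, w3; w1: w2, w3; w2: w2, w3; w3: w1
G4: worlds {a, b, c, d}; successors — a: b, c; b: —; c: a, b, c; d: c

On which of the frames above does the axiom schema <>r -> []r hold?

This is the axiom for partial functionality; its first-order frame correspondent is forall x forall y forall z (Rxy & Rxz -> y = z).
G1: ✓.
G2: ✓.
G3: fails — w0 sees both w0 and w2.
G4: fails — a sees both b and c.

G1, G2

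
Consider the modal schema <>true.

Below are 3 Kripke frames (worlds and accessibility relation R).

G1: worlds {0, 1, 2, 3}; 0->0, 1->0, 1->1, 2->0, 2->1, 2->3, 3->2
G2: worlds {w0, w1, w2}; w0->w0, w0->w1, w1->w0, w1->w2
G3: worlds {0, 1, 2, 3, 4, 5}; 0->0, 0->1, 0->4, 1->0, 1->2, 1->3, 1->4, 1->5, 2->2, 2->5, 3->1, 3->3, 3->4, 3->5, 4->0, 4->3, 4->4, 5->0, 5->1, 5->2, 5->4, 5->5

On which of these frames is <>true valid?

G1, G3

The schema corresponds to seriality: forall x exists y Rxy.
G1: condition met.
G2: fails — world w2 has no successor.
G3: condition met.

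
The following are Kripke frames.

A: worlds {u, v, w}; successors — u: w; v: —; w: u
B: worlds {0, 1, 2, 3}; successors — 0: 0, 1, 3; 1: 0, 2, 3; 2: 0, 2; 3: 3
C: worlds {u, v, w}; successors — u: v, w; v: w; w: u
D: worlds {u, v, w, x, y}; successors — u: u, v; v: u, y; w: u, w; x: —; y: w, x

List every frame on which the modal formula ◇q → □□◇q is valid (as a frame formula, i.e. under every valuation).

Frame correspondent (Sahlqvist): ∀x ∀y ∀z ((xRy ∧ xR²z) → ∃w (y = w ∧ zRw)) — i.e. a generalized confluence (Geach) condition.
A: holds.
B: fails — 0R0, 0R²3 but no w with 0=w and 3Rw.
C: fails — uRv, uR²w but no t with v=t and wRt.
D: fails — uRu, uR²y but no t with u=t and yRt.
Valid on: A.

A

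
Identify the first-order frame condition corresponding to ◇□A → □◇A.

Suppose ◇□A→□◇A is valid. Take Rxy, Rxz and set V(A)={w : Ryw}. Then □A at y so ◇□A at x, so □◇A at x, so ◇A at z, giving w with Rzw and Ryw.
Conversely, on a frame with convergence the schema holds at every world under every valuation.
Frame condition: ∀x ∀y ∀z (Rxy ∧ Rxz → ∃w (Ryw ∧ Rzw)).

convergence: ∀x ∀y ∀z (Rxy ∧ Rxz → ∃w (Ryw ∧ Rzw))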